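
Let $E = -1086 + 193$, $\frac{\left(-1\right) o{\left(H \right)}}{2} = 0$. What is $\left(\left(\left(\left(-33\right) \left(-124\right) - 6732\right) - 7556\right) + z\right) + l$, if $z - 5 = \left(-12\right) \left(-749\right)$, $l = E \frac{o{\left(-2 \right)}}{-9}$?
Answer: $-1203$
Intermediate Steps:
$o{\left(H \right)} = 0$ ($o{\left(H \right)} = \left(-2\right) 0 = 0$)
$E = -893$
$l = 0$ ($l = - 893 \frac{0}{-9} = - 893 \cdot 0 \left(- \frac{1}{9}\right) = \left(-893\right) 0 = 0$)
$z = 8993$ ($z = 5 - -8988 = 5 + 8988 = 8993$)
$\left(\left(\left(\left(-33\right) \left(-124\right) - 6732\right) - 7556\right) + z\right) + l = \left(\left(\left(\left(-33\right) \left(-124\right) - 6732\right) - 7556\right) + 8993\right) + 0 = \left(\left(\left(4092 - 6732\right) - 7556\right) + 8993\right) + 0 = \left(\left(-2640 - 7556\right) + 8993\right) + 0 = \left(-10196 + 8993\right) + 0 = -1203 + 0 = -1203$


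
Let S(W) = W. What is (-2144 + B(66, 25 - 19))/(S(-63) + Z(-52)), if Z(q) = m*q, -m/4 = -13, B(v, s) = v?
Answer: 2078/2767 ≈ 0.75099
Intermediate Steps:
m = 52 (m = -4*(-13) = 52)
Z(q) = 52*q
(-2144 + B(66, 25 - 19))/(S(-63) + Z(-52)) = (-2144 + 66)/(-63 + 52*(-52)) = -2078/(-63 - 2704) = -2078/(-2767) = -2078*(-1/2767) = 2078/2767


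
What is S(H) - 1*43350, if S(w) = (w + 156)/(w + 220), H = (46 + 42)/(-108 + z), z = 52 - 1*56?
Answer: -133038977/3069 ≈ -43349.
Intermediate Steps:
z = -4 (z = 52 - 56 = -4)
H = -11/14 (H = (46 + 42)/(-108 - 4) = 88/(-112) = 88*(-1/112) = -11/14 ≈ -0.78571)
S(w) = (156 + w)/(220 + w)
S(H) - 1*43350 = (156 - 11/14)/(220 - 11/14) - 1*43350 = (2173/14)/(3069/14) - 43350 = (14/3069)*(2173/14) - 43350 = 2173/3069 - 43350 = -133038977/3069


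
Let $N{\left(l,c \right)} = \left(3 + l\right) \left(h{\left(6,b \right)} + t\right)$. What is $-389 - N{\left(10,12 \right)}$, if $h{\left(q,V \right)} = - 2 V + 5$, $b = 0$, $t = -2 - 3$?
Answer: $-389$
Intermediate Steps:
$t = -5$ ($t = -2 - 3 = -5$)
$h{\left(q,V \right)} = 5 - 2 V$
$N{\left(l,c \right)} = 0$ ($N{\left(l,c \right)} = \left(3 + l\right) \left(\left(5 - 0\right) - 5\right) = \left(3 + l\right) \left(\left(5 + 0\right) - 5\right) = \left(3 + l\right) \left(5 - 5\right) = \left(3 + l\right) 0 = 0$)
$-389 - N{\left(10,12 \right)} = -389 - 0 = -389 + 0 = -389$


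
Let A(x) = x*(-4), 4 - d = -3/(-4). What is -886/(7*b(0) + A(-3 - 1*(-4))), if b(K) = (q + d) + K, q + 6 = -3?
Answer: 3544/177 ≈ 20.023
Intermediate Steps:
q = -9 (q = -6 - 3 = -9)
d = 13/4 (d = 4 - (-3)/(-4) = 4 - (-3)*(-1)/4 = 4 - 1*¾ = 4 - ¾ = 13/4 ≈ 3.2500)
b(K) = -23/4 + K (b(K) = (-9 + 13/4) + K = -23/4 + K)
A(x) = -4*x
-886/(7*b(0) + A(-3 - 1*(-4))) = -886/(7*(-23/4 + 0) - 4*(-3 - 1*(-4))) = -886/(7*(-23/4) - 4*(-3 + 4)) = -886/(-161/4 - 4*1) = -886/(-161/4 - 4) = -886/(-177/4) = -886*(-4/177) = 3544/177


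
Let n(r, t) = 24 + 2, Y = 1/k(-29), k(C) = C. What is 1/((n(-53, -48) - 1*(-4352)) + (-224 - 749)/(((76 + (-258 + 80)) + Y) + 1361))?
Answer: 36510/159812563 ≈ 0.00022846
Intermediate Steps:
Y = -1/29 (Y = 1/(-29) = -1/29 ≈ -0.034483)
n(r, t) = 26
1/((n(-53, -48) - 1*(-4352)) + (-224 - 749)/(((76 + (-258 + 80)) + Y) + 1361)) = 1/((26 - 1*(-4352)) + (-224 - 749)/(((76 + (-258 + 80)) - 1/29) + 1361)) = 1/((26 + 4352) - 973/(((76 - 178) - 1/29) + 1361)) = 1/(4378 - 973/((-102 - 1/29) + 1361)) = 1/(4378 - 973/(-2959/29 + 1361)) = 1/(4378 - 973/36510/29) = 1/(4378 - 973*29/36510) = 1/(4378 - 28217/36510) = 1/(159812563/36510) = 36510/159812563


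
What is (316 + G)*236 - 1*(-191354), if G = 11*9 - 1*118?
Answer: 261446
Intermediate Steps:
G = -19 (G = 99 - 118 = -19)
(316 + G)*236 - 1*(-191354) = (316 - 19)*236 - 1*(-191354) = 297*236 + 191354 = 70092 + 191354 = 261446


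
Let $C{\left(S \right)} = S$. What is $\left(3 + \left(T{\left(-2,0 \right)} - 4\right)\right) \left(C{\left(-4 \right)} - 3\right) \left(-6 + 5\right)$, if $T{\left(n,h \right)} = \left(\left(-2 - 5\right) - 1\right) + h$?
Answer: $-63$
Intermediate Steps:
$T{\left(n,h \right)} = -8 + h$ ($T{\left(n,h \right)} = \left(\left(-2 - 5\right) - 1\right) + h = \left(-7 - 1\right) + h = -8 + h$)
$\left(3 + \left(T{\left(-2,0 \right)} - 4\right)\right) \left(C{\left(-4 \right)} - 3\right) \left(-6 + 5\right) = \left(3 + \left(\left(-8 + 0\right) - 4\right)\right) \left(-4 - 3\right) \left(-6 + 5\right) = \left(3 - 12\right) \left(\left(-7\right) \left(-1\right)\right) = \left(3 - 12\right) 7 = \left(-9\right) 7 = -63$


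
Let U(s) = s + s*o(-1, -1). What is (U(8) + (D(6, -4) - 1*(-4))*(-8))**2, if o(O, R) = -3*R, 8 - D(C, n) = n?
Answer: 9216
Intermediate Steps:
D(C, n) = 8 - n
U(s) = 4*s (U(s) = s + s*(-3*(-1)) = s + s*3 = s + 3*s = 4*s)
(U(8) + (D(6, -4) - 1*(-4))*(-8))**2 = (4*8 + ((8 - 1*(-4)) - 1*(-4))*(-8))**2 = (32 + ((8 + 4) + 4)*(-8))**2 = (32 + (12 + 4)*(-8))**2 = (32 + 16*(-8))**2 = (32 - 128)**2 = (-96)**2 = 9216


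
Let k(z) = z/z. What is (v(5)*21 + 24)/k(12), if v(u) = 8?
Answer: 192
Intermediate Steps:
k(z) = 1
(v(5)*21 + 24)/k(12) = (8*21 + 24)/1 = (168 + 24)*1 = 192*1 = 192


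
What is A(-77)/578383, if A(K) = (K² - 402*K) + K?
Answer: 36806/578383 ≈ 0.063636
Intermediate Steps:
A(K) = K² - 401*K
A(-77)/578383 = -77*(-401 - 77)/578383 = -77*(-478)*(1/578383) = 36806*(1/578383) = 36806/578383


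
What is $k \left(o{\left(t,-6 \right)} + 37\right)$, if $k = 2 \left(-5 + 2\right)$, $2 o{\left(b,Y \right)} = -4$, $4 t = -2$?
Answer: $-210$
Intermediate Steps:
$t = - \frac{1}{2}$ ($t = \frac{1}{4} \left(-2\right) = - \frac{1}{2} \approx -0.5$)
$o{\left(b,Y \right)} = -2$ ($o{\left(b,Y \right)} = \frac{1}{2} \left(-4\right) = -2$)
$k = -6$ ($k = 2 \left(-3\right) = -6$)
$k \left(o{\left(t,-6 \right)} + 37\right) = - 6 \left(-2 + 37\right) = \left(-6\right) 35 = -210$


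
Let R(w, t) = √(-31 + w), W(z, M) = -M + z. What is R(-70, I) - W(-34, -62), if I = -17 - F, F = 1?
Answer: -28 + I*√101 ≈ -28.0 + 10.05*I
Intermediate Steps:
I = -18 (I = -17 - 1*1 = -17 - 1 = -18)
W(z, M) = z - M
R(-70, I) - W(-34, -62) = √(-31 - 70) - (-34 - 1*(-62)) = √(-101) - (-34 + 62) = I*√101 - 1*28 = I*√101 - 28 = -28 + I*√101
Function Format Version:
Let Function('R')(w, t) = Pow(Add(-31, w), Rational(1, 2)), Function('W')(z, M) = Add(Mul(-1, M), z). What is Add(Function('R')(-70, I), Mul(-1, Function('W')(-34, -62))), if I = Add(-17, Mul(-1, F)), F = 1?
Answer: Add(-28, Mul(I, Pow(101, Rational(1, 2)))) ≈ Add(-28.000, Mul(10.050, I))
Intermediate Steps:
I = -18 (I = Add(-17, Mul(-1, 1)) = Add(-17, -1) = -18)
Function('W')(z, M) = Add(z, Mul(-1, M))
Add(Function('R')(-70, I), Mul(-1, Function('W')(-34, -62))) = Add(Pow(Add(-31, -70), Rational(1, 2)), Mul(-1, Add(-34, Mul(-1, -62)))) = Add(Pow(-101, Rational(1, 2)), Mul(-1, Add(-34, 62))) = Add(Mul(I, Pow(101, Rational(1, 2))), Mul(-1, 28)) = Add(Mul(I, Pow(101, Rational(1, 2))), -28) = Add(-28, Mul(I, Pow(101, Rational(1, 2))))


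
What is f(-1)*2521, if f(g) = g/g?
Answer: 2521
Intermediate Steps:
f(g) = 1
f(-1)*2521 = 1*2521 = 2521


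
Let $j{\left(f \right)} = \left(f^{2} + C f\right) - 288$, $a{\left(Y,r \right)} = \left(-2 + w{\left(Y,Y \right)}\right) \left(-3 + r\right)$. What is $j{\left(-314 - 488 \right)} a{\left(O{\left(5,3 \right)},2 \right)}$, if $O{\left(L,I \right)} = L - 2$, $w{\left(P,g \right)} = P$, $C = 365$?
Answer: $-350186$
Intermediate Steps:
$O{\left(L,I \right)} = -2 + L$ ($O{\left(L,I \right)} = L - 2 = -2 + L$)
$a{\left(Y,r \right)} = \left(-3 + r\right) \left(-2 + Y\right)$ ($a{\left(Y,r \right)} = \left(-2 + Y\right) \left(-3 + r\right) = \left(-3 + r\right) \left(-2 + Y\right)$)
$j{\left(f \right)} = -288 + f^{2} + 365 f$ ($j{\left(f \right)} = \left(f^{2} + 365 f\right) - 288 = -288 + f^{2} + 365 f$)
$j{\left(-314 - 488 \right)} a{\left(O{\left(5,3 \right)},2 \right)} = \left(-288 + \left(-314 - 488\right)^{2} + 365 \left(-314 - 488\right)\right) \left(6 - 3 \left(-2 + 5\right) - 4 + \left(-2 + 5\right) 2\right) = \left(-288 + \left(-314 - 488\right)^{2} + 365 \left(-314 - 488\right)\right) \left(6 - 9 - 4 + 3 \cdot 2\right) = \left(-288 + \left(-802\right)^{2} + 365 \left(-802\right)\right) \left(6 - 9 - 4 + 6\right) = \left(-288 + 643204 - 292730\right) \left(-1\right) = 350186 \left(-1\right) = -350186$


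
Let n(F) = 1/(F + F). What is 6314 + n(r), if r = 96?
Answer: 1212289/192 ≈ 6314.0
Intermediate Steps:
n(F) = 1/(2*F)
6314 + n(r) = 6314 + (1/2)/96 = 6314 + (1/2)*(1/96) = 6314 + 1/192 = 1212289/192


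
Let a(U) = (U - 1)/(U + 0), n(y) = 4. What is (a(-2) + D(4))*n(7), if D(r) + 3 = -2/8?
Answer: -7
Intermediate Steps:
D(r) = -13/4 (D(r) = -3 - 2/8 = -3 - 2*⅛ = -3 - ¼ = -13/4)
a(U) = (-1 + U)/U
(a(-2) + D(4))*n(7) = ((-1 - 2)/(-2) - 13/4)*4 = (-½*(-3) - 13/4)*4 = (3/2 - 13/4)*4 = -7/4*4 = -7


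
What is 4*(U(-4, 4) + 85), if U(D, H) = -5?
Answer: 320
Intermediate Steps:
4*(U(-4, 4) + 85) = 4*(-5 + 85) = 4*80 = 320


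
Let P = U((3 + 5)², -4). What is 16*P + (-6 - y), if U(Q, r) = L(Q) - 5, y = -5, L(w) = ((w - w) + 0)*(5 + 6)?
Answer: -81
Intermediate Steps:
L(w) = 0 (L(w) = (0 + 0)*11 = 0*11 = 0)
U(Q, r) = -5 (U(Q, r) = 0 - 5 = -5)
P = -5
16*P + (-6 - y) = 16*(-5) + (-6 - 1*(-5)) = -80 + (-6 + 5) = -80 - 1 = -81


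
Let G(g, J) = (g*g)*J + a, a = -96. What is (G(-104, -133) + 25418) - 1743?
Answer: -1414949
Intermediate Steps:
G(g, J) = -96 + J*g² (G(g, J) = (g*g)*J - 96 = g²*J - 96 = J*g² - 96 = -96 + J*g²)
(G(-104, -133) + 25418) - 1743 = ((-96 - 133*(-104)²) + 25418) - 1743 = ((-96 - 133*10816) + 25418) - 1743 = ((-96 - 1438528) + 25418) - 1743 = (-1438624 + 25418) - 1743 = -1413206 - 1743 = -1414949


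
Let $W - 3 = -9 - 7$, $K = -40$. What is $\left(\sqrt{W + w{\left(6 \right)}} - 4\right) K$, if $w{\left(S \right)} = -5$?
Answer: $160 - 120 i \sqrt{2} \approx 160.0 - 169.71 i$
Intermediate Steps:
$W = -13$ ($W = 3 - 16 = -13$)
$\left(\sqrt{W + w{\left(6 \right)}} - 4\right) K = \left(\sqrt{-13 - 5} - 4\right) \left(-40\right) = \left(\sqrt{-18} - 4\right) \left(-40\right) = \left(3 i \sqrt{2} - 4\right) \left(-40\right) = \left(-4 + 3 i \sqrt{2}\right) \left(-40\right) = 160 - 120 i \sqrt{2}$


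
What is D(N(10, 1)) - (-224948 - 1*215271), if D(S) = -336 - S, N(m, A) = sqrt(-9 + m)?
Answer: 439882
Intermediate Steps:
D(N(10, 1)) - (-224948 - 1*215271) = (-336 - sqrt(-9 + 10)) - (-224948 - 1*215271) = (-336 - sqrt(1)) - (-224948 - 215271) = (-336 - 1*1) - 1*(-440219) = (-336 - 1) + 440219 = -337 + 440219 = 439882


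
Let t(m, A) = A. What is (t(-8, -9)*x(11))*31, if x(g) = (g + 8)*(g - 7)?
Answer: -21204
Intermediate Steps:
x(g) = (-7 + g)*(8 + g) (x(g) = (8 + g)*(-7 + g) = (-7 + g)*(8 + g))
(t(-8, -9)*x(11))*31 = -9*(-56 + 11 + 11²)*31 = -9*(-56 + 11 + 121)*31 = -9*76*31 = -684*31 = -21204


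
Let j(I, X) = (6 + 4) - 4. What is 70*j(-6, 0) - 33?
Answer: 387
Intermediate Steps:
j(I, X) = 6 (j(I, X) = 10 - 4 = 6)
70*j(-6, 0) - 33 = 70*6 - 33 = 420 - 33 = 387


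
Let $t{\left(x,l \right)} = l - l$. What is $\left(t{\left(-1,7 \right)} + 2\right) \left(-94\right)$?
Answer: $-188$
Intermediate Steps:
$t{\left(x,l \right)} = 0$
$\left(t{\left(-1,7 \right)} + 2\right) \left(-94\right) = \left(0 + 2\right) \left(-94\right) = 2 \left(-94\right) = -188$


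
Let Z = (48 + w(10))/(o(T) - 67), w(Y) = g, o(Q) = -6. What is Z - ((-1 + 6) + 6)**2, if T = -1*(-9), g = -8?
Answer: -8873/73 ≈ -121.55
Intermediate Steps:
T = 9
w(Y) = -8
Z = -40/73 (Z = (48 - 8)/(-6 - 67) = 40/(-73) = 40*(-1/73) = -40/73 ≈ -0.54795)
Z - ((-1 + 6) + 6)**2 = -40/73 - ((-1 + 6) + 6)**2 = -40/73 - (5 + 6)**2 = -40/73 - 1*11**2 = -40/73 - 1*121 = -40/73 - 121 = -8873/73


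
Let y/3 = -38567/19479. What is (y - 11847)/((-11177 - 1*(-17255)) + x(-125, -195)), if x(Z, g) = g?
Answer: -76961138/38198319 ≈ -2.0148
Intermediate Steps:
y = -38567/6493 (y = 3*(-38567/19479) = -38567/6493 ≈ -5.9398)
(y - 11847)/((-11177 - 1*(-17255)) + x(-125, -195)) = (-38567/6493 - 11847)/((-11177 - 1*(-17255)) - 195) = -76961138/(6493*((-11177 + 17255) - 195)) = -76961138/(6493*(6078 - 195)) = -76961138/6493/5883 = -76961138/6493*1/5883 = -76961138/38198319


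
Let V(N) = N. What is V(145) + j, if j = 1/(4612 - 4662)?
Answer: 7249/50 ≈ 144.98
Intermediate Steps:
j = -1/50 (j = 1/(-50) = -1/50 ≈ -0.020000)
V(145) + j = 145 - 1/50 = 7249/50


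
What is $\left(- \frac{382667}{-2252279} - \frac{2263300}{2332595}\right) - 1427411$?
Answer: $- \frac{1499825752499348178}{1050730946801} \approx -1.4274 \cdot 10^{6}$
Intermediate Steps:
$\left(- \frac{382667}{-2252279} - \frac{2263300}{2332595}\right) - 1427411 = \left(\left(-382667\right) \left(- \frac{1}{2252279}\right) - \frac{452660}{466519}\right) - 1427411 = \left(\frac{382667}{2252279} - \frac{452660}{466519}\right) - 1427411 = - \frac{840995185967}{1050730946801} - 1427411 = - \frac{1499825752499348178}{1050730946801}$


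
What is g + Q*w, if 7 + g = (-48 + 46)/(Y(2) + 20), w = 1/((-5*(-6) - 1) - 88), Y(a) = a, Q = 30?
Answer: -4932/649 ≈ -7.5994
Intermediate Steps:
w = -1/59 (w = 1/((30 - 1) - 88) = 1/(29 - 88) = 1/(-59) = -1/59 ≈ -0.016949)
g = -78/11 (g = -7 + (-48 + 46)/(2 + 20) = -7 - 2/22 = -7 - 2*1/22 = -7 - 1/11 = -78/11 ≈ -7.0909)
g + Q*w = -78/11 + 30*(-1/59) = -78/11 - 30/59 = -4932/649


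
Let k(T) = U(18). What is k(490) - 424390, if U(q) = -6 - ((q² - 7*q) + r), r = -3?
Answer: -424591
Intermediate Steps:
U(q) = -3 - q² + 7*q (U(q) = -6 - ((q² - 7*q) - 3) = -6 - (-3 + q² - 7*q) = -6 + (3 - q² + 7*q) = -3 - q² + 7*q)
k(T) = -201 (k(T) = -3 - 1*18² + 7*18 = -3 - 1*324 + 126 = -3 - 324 + 126 = -201)
k(490) - 424390 = -201 - 424390 = -424591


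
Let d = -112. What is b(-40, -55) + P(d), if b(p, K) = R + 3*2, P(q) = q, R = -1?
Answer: -107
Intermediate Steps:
b(p, K) = 5 (b(p, K) = -1 + 3*2 = -1 + 6 = 5)
b(-40, -55) + P(d) = 5 - 112 = -107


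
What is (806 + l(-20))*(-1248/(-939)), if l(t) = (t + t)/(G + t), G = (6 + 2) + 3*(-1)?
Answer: 1009216/939 ≈ 1074.8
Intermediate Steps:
G = 5 (G = 8 - 3 = 5)
l(t) = 2*t/(5 + t) (l(t) = (t + t)/(5 + t) = (2*t)/(5 + t) = 2*t/(5 + t))
(806 + l(-20))*(-1248/(-939)) = (806 + 2*(-20)/(5 - 20))*(-1248/(-939)) = (806 + 2*(-20)/(-15))*(-1248*(-1/939)) = (806 + 2*(-20)*(-1/15))*(416/313) = (806 + 8/3)*(416/313) = (2426/3)*(416/313) = 1009216/939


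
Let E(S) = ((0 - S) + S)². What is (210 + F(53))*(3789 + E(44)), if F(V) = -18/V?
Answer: 42103368/53 ≈ 7.9440e+5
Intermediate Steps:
E(S) = 0 (E(S) = (-S + S)² = 0² = 0)
(210 + F(53))*(3789 + E(44)) = (210 - 18/53)*(3789 + 0) = (210 - 18*1/53)*3789 = (210 - 18/53)*3789 = (11112/53)*3789 = 42103368/53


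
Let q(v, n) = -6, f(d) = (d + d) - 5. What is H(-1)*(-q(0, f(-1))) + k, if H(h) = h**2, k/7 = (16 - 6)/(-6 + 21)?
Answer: 32/3 ≈ 10.667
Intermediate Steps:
f(d) = -5 + 2*d (f(d) = 2*d - 5 = -5 + 2*d)
k = 14/3 (k = 7*((16 - 6)/(-6 + 21)) = 7*(10/15) = 7*(10*(1/15)) = 7*(2/3) = 14/3 ≈ 4.6667)
H(-1)*(-q(0, f(-1))) + k = (-1)**2*(-1*(-6)) + 14/3 = 1*6 + 14/3 = 6 + 14/3 = 32/3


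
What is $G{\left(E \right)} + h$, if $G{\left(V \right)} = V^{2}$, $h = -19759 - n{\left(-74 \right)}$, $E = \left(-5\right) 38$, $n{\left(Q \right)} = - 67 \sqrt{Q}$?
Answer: $16341 + 67 i \sqrt{74} \approx 16341.0 + 576.36 i$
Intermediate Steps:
$E = -190$
$h = -19759 + 67 i \sqrt{74}$ ($h = -19759 - - 67 \sqrt{-74} = -19759 - - 67 i \sqrt{74} = -19759 + 67 i \sqrt{74} \approx -19759.0 + 576.36 i$)
$G{\left(E \right)} + h = \left(-190\right)^{2} - \left(19759 - 67 i \sqrt{74}\right) = 36100 - \left(19759 - 67 i \sqrt{74}\right) = 16341 + 67 i \sqrt{74}$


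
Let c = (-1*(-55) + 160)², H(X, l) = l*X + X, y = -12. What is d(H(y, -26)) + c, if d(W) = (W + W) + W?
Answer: 47125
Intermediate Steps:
H(X, l) = X + X*l (H(X, l) = X*l + X = X + X*l)
d(W) = 3*W (d(W) = 2*W + W = 3*W)
c = 46225 (c = (55 + 160)² = 215² = 46225)
d(H(y, -26)) + c = 3*(-12*(1 - 26)) + 46225 = 3*(-12*(-25)) + 46225 = 3*300 + 46225 = 900 + 46225 = 47125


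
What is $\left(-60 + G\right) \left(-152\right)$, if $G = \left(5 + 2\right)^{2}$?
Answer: $1672$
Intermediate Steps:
$G = 49$ ($G = 7^{2} = 49$)
$\left(-60 + G\right) \left(-152\right) = \left(-60 + 49\right) \left(-152\right) = \left(-11\right) \left(-152\right) = 1672$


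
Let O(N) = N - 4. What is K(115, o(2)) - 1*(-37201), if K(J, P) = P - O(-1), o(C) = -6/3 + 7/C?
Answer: 74415/2 ≈ 37208.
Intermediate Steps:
O(N) = -4 + N
o(C) = -2 + 7/C (o(C) = -6*1/3 + 7/C = -2 + 7/C)
K(J, P) = 5 + P (K(J, P) = P - (-4 - 1) = P - 1*(-5) = P + 5 = 5 + P)
K(115, o(2)) - 1*(-37201) = (5 + (-2 + 7/2)) - 1*(-37201) = (5 + (-2 + 7*(1/2))) + 37201 = (5 + (-2 + 7/2)) + 37201 = (5 + 3/2) + 37201 = 13/2 + 37201 = 74415/2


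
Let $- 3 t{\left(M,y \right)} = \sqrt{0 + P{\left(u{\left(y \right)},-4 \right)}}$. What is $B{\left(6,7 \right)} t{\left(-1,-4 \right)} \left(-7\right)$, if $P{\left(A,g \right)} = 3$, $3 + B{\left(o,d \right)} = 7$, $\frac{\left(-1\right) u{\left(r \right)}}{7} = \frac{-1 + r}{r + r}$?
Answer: $\frac{28 \sqrt{3}}{3} \approx 16.166$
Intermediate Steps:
$u{\left(r \right)} = - \frac{7 \left(-1 + r\right)}{2 r}$ ($u{\left(r \right)} = - 7 \frac{-1 + r}{r + r} = - 7 \frac{-1 + r}{2 r} = - \frac{7 \left(-1 + r\right)}{2 r}$)
$B{\left(o,d \right)} = 4$ ($B{\left(o,d \right)} = -3 + 7 = 4$)
$t{\left(M,y \right)} = - \frac{\sqrt{3}}{3}$ ($t{\left(M,y \right)} = - \frac{\sqrt{0 + 3}}{3} = - \frac{\sqrt{3}}{3}$)
$B{\left(6,7 \right)} t{\left(-1,-4 \right)} \left(-7\right) = 4 \left(- \frac{\sqrt{3}}{3}\right) \left(-7\right) = - \frac{4 \sqrt{3}}{3} \left(-7\right) = \frac{28 \sqrt{3}}{3}$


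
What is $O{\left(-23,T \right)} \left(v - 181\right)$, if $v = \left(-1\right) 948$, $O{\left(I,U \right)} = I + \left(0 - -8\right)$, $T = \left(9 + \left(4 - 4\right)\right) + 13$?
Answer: $16935$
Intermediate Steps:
$T = 22$ ($T = \left(9 + 0\right) + 13 = 9 + 13 = 22$)
$O{\left(I,U \right)} = 8 + I$ ($O{\left(I,U \right)} = I + \left(0 + 8\right) = I + 8 = 8 + I$)
$v = -948$
$O{\left(-23,T \right)} \left(v - 181\right) = \left(8 - 23\right) \left(-948 - 181\right) = \left(-15\right) \left(-1129\right) = 16935$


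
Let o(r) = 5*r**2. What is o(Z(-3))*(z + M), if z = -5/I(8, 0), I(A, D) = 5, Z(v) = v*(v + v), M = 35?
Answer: 55080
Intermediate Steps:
Z(v) = 2*v**2 (Z(v) = v*(2*v) = 2*v**2)
z = -1 (z = -5/5 = -5*1/5 = -1)
o(Z(-3))*(z + M) = (5*(2*(-3)**2)**2)*(-1 + 35) = (5*(2*9)**2)*34 = (5*18**2)*34 = (5*324)*34 = 1620*34 = 55080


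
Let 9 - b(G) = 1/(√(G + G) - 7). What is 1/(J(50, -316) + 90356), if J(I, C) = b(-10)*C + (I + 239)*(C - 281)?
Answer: -5868661/499147593189 + 632*I*√5/499147593189 ≈ -1.1757e-5 + 2.8312e-9*I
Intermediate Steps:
b(G) = 9 - 1/(-7 + √2*√G) (b(G) = 9 - 1/(√(G + G) - 7) = 9 - 1/(√(2*G) - 7) = 9 - 1/(√2*√G - 7) = 9 - 1/(-7 + √2*√G))
J(I, C) = (-281 + C)*(239 + I) + C*(-64 + 18*I*√5)/(-7 + 2*I*√5) (J(I, C) = ((-64 + 9*√2*√(-10))/(-7 + √2*√(-10)))*C + (I + 239)*(C - 281) = ((-64 + 9*√2*(I*√10))/(-7 + √2*(I*√10)))*C + (239 + I)*(-281 + C) = ((-64 + 18*I*√5)/(-7 + 2*I*√5))*C + (-281 + C)*(239 + I) = C*(-64 + 18*I*√5)/(-7 + 2*I*√5) + (-281 + C)*(239 + I) = (-281 + C)*(239 + I) + C*(-64 + 18*I*√5)/(-7 + 2*I*√5))
1/(J(50, -316) + 90356) = 1/((-67159 - 281*50 + (17119/69)*(-316) - 316*50 + (2/69)*I*(-316)*√5) + 90356) = 1/((-67159 - 14050 - 5409604/69 - 15800 - 632*I*√5/69) + 90356) = 1/((-12103225/69 - 632*I*√5/69) + 90356) = 1/(-5868661/69 - 632*I*√5/69)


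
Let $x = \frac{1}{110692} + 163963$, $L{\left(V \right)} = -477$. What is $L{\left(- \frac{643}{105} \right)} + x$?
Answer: $\frac{18096592313}{110692} \approx 1.6349 \cdot 10^{5}$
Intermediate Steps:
$x = \frac{18149392397}{110692}$ ($x = \frac{1}{110692} + 163963 = \frac{18149392397}{110692} \approx 1.6396 \cdot 10^{5}$)
$L{\left(- \frac{643}{105} \right)} + x = -477 + \frac{18149392397}{110692} = \frac{18096592313}{110692}$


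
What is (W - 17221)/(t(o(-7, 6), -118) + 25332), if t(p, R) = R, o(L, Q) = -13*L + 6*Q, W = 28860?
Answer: 11639/25214 ≈ 0.46161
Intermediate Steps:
(W - 17221)/(t(o(-7, 6), -118) + 25332) = (28860 - 17221)/(-118 + 25332) = 11639/25214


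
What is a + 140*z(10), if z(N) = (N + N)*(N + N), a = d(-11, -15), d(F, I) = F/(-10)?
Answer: 560011/10 ≈ 56001.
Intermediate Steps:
d(F, I) = -F/10 (d(F, I) = F*(-1/10) = -F/10)
a = 11/10 (a = -1/10*(-11) = 11/10 ≈ 1.1000)
z(N) = 4*N**2 (z(N) = (2*N)*(2*N) = 4*N**2)
a + 140*z(10) = 11/10 + 140*(4*10**2) = 11/10 + 140*(4*100) = 11/10 + 140*400 = 11/10 + 56000 = 560011/10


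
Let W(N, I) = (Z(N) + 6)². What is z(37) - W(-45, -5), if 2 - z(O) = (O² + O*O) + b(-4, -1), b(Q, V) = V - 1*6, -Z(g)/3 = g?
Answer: -22610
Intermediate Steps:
Z(g) = -3*g
b(Q, V) = -6 + V (b(Q, V) = V - 6 = -6 + V)
z(O) = 9 - 2*O² (z(O) = 2 - ((O² + O*O) + (-6 - 1)) = 2 - ((O² + O²) - 7) = 2 - (2*O² - 7) = 2 - (-7 + 2*O²) = 2 + (7 - 2*O²) = 9 - 2*O²)
W(N, I) = (6 - 3*N)² (W(N, I) = (-3*N + 6)² = (6 - 3*N)²)
z(37) - W(-45, -5) = (9 - 2*37²) - 9*(-2 - 45)² = (9 - 2*1369) - 9*(-47)² = (9 - 2738) - 9*2209 = -2729 - 1*19881 = -2729 - 19881 = -22610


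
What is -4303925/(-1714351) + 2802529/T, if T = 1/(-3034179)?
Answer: -14577768815210250616/1714351 ≈ -8.5034e+12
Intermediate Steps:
T = -1/3034179 ≈ -3.2958e-7
-4303925/(-1714351) + 2802529/T = -4303925/(-1714351) + 2802529/(-1/3034179) = -4303925*(-1/1714351) + 2802529*(-3034179) = 4303925/1714351 - 8503374638691 = -14577768815210250616/1714351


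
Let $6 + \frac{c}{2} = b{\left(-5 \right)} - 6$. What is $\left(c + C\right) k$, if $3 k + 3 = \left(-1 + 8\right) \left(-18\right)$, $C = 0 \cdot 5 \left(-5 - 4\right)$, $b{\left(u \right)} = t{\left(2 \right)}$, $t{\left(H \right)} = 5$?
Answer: $602$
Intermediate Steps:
$b{\left(u \right)} = 5$
$c = -14$ ($c = -12 + 2 \left(5 - 6\right) = -12 + 2 \left(-1\right) = -12 - 2 = -14$)
$C = 0$ ($C = 0 \left(-5 - 4\right) = 0 \left(-9\right) = 0$)
$k = -43$ ($k = -1 + \frac{\left(-1 + 8\right) \left(-18\right)}{3} = -1 + \frac{7 \left(-18\right)}{3} = -1 + \frac{1}{3} \left(-126\right) = -1 - 42 = -43$)
$\left(c + C\right) k = \left(-14 + 0\right) \left(-43\right) = \left(-14\right) \left(-43\right) = 602$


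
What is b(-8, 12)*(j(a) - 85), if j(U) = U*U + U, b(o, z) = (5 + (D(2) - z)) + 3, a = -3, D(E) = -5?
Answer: 711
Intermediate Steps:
b(o, z) = 3 - z (b(o, z) = (5 + (-5 - z)) + 3 = -z + 3 = 3 - z)
j(U) = U + U² (j(U) = U² + U = U + U²)
b(-8, 12)*(j(a) - 85) = (3 - 1*12)*(-3*(1 - 3) - 85) = (3 - 12)*(-3*(-2) - 85) = -9*(6 - 85) = -9*(-79) = 711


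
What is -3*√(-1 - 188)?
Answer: -9*I*√21 ≈ -41.243*I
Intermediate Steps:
-3*√(-1 - 188) = -9*I*√21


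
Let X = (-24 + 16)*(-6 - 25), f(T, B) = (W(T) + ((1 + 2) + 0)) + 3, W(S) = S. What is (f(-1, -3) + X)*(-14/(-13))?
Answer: 3542/13 ≈ 272.46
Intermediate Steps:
f(T, B) = 6 + T (f(T, B) = (T + ((1 + 2) + 0)) + 3 = (T + (3 + 0)) + 3 = (T + 3) + 3 = (3 + T) + 3 = 6 + T)
X = 248 (X = -8*(-31) = 248)
(f(-1, -3) + X)*(-14/(-13)) = ((6 - 1) + 248)*(-14/(-13)) = (5 + 248)*(-14*(-1/13)) = 253*(14/13) = 3542/13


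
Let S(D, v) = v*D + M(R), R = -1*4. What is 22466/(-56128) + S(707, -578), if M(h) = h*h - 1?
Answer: -11467831617/28064 ≈ -4.0863e+5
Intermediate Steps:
R = -4
M(h) = -1 + h² (M(h) = h² - 1 = -1 + h²)
S(D, v) = 15 + D*v (S(D, v) = v*D + (-1 + (-4)²) = D*v + (-1 + 16) = D*v + 15 = 15 + D*v)
22466/(-56128) + S(707, -578) = 22466/(-56128) + (15 + 707*(-578)) = 22466*(-1/56128) + (15 - 408646) = -11233/28064 - 408631 = -11467831617/28064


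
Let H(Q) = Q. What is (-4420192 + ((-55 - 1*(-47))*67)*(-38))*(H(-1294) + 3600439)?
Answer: -15835604550480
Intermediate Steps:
(-4420192 + ((-55 - 1*(-47))*67)*(-38))*(H(-1294) + 3600439) = (-4420192 + ((-55 - 1*(-47))*67)*(-38))*(-1294 + 3600439) = (-4420192 + ((-55 + 47)*67)*(-38))*3599145 = (-4420192 - 8*67*(-38))*3599145 = (-4420192 - 536*(-38))*3599145 = (-4420192 + 20368)*3599145 = -4399824*3599145 = -15835604550480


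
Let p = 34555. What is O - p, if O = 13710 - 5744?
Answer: -26589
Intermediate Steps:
O = 7966
O - p = 7966 - 1*34555 = 7966 - 34555 = -26589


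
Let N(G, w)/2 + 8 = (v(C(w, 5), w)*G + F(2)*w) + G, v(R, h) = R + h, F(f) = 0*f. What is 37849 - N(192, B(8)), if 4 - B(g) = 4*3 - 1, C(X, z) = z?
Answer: 38249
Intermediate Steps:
F(f) = 0
B(g) = -7 (B(g) = 4 - (4*3 - 1) = 4 - (12 - 1) = 4 - 1*11 = 4 - 11 = -7)
N(G, w) = -16 + 2*G + 2*G*(5 + w) (N(G, w) = -16 + 2*(((5 + w)*G + 0*w) + G) = -16 + 2*((G*(5 + w) + 0) + G) = -16 + 2*(G*(5 + w) + G) = -16 + 2*(G + G*(5 + w)) = -16 + (2*G + 2*G*(5 + w)) = -16 + 2*G + 2*G*(5 + w))
37849 - N(192, B(8)) = 37849 - (-16 + 2*192 + 2*192*(5 - 7)) = 37849 - (-16 + 384 + 2*192*(-2)) = 37849 - (-16 + 384 - 768) = 37849 - 1*(-400) = 37849 + 400 = 38249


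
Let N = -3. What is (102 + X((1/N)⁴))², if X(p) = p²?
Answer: 447859423729/43046721 ≈ 10404.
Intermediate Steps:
(102 + X((1/N)⁴))² = (102 + ((1/(-3))⁴)²)² = (102 + ((-⅓)⁴)²)² = (102 + (1/81)²)² = (102 + 1/6561)² = (669223/6561)² = 447859423729/43046721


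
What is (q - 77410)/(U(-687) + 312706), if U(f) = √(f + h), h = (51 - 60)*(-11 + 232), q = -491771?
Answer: -88993156893/48892522556 + 569181*I*√669/48892522556 ≈ -1.8202 + 0.00030111*I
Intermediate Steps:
h = -1989 (h = -9*221 = -1989)
U(f) = √(-1989 + f) (U(f) = √(f - 1989) = √(-1989 + f))
(q - 77410)/(U(-687) + 312706) = (-491771 - 77410)/(√(-1989 - 687) + 312706) = -569181/(√(-2676) + 312706) = -569181/(2*I*√669 + 312706) = -569181/(312706 + 2*I*√669)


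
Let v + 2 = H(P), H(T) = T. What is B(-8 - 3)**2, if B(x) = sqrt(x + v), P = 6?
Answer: -7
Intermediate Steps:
v = 4 (v = -2 + 6 = 4)
B(x) = sqrt(4 + x) (B(x) = sqrt(x + 4) = sqrt(4 + x))
B(-8 - 3)**2 = (sqrt(4 + (-8 - 3)))**2 = (sqrt(4 - 11))**2 = (sqrt(-7))**2 = (I*sqrt(7))**2 = -7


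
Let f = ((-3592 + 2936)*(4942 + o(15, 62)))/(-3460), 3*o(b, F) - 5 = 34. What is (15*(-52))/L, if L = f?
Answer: -33735/40631 ≈ -0.83028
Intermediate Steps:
o(b, F) = 13 (o(b, F) = 5/3 + (⅓)*34 = 5/3 + 34/3 = 13)
f = 162524/173 (f = ((-3592 + 2936)*(4942 + 13))/(-3460) = -656*4955*(-1/3460) = -3250480*(-1/3460) = 162524/173 ≈ 939.45)
L = 162524/173 ≈ 939.45
(15*(-52))/L = (15*(-52))/(162524/173) = -780*173/162524 = -33735/40631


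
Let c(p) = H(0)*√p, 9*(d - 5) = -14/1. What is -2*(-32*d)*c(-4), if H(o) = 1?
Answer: 3968*I/9 ≈ 440.89*I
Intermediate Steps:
d = 31/9 (d = 5 + (-14/1)/9 = 5 + (-14*1)/9 = 5 + (⅑)*(-14) = 5 - 14/9 = 31/9 ≈ 3.4444)
c(p) = √p (c(p) = 1*√p = √p)
-2*(-32*d)*c(-4) = -2*(-32*31/9)*√(-4) = -(-1984)*2*I/9 = -(-3968)*I/9 = 3968*I/9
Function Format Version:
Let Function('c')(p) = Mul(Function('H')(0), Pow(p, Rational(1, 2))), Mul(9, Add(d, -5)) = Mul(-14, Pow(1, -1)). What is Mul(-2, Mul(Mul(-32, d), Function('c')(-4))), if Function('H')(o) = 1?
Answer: Mul(Rational(3968, 9), I) ≈ Mul(440.89, I)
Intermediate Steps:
d = Rational(31, 9) (d = Add(5, Mul(Rational(1, 9), Mul(-14, Pow(1, -1)))) = Add(5, Mul(Rational(1, 9), Mul(-14, 1))) = Add(5, Mul(Rational(1, 9), -14)) = Add(5, Rational(-14, 9)) = Rational(31, 9) ≈ 3.4444)
Function('c')(p) = Pow(p, Rational(1, 2)) (Function('c')(p) = Mul(1, Pow(p, Rational(1, 2))) = Pow(p, Rational(1, 2)))
Mul(-2, Mul(Mul(-32, d), Function('c')(-4))) = Mul(-2, Mul(Mul(-32, Rational(31, 9)), Pow(-4, Rational(1, 2)))) = Mul(-2, Mul(Rational(-992, 9), Mul(2, I))) = Mul(-2, Mul(Rational(-1984, 9), I)) = Mul(Rational(3968, 9), I)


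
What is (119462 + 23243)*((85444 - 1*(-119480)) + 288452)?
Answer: 70407222080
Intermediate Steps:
(119462 + 23243)*((85444 - 1*(-119480)) + 288452) = 142705*((85444 + 119480) + 288452) = 142705*(204924 + 288452) = 142705*493376 = 70407222080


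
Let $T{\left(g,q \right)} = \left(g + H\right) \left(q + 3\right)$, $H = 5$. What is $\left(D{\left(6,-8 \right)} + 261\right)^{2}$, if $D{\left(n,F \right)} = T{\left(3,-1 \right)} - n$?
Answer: $73441$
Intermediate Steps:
$T{\left(g,q \right)} = \left(3 + q\right) \left(5 + g\right)$ ($T{\left(g,q \right)} = \left(g + 5\right) \left(q + 3\right) = \left(5 + g\right) \left(3 + q\right) = \left(3 + q\right) \left(5 + g\right)$)
$D{\left(n,F \right)} = 16 - n$ ($D{\left(n,F \right)} = \left(15 + 3 \cdot 3 + 5 \left(-1\right) + 3 \left(-1\right)\right) - n = \left(15 + 9 - 5 - 3\right) - n = 16 - n$)
$\left(D{\left(6,-8 \right)} + 261\right)^{2} = \left(\left(16 - 6\right) + 261\right)^{2} = \left(10 + 261\right)^{2} = 271^{2} = 73441$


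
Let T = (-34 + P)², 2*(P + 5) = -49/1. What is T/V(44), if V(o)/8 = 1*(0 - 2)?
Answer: -16129/64 ≈ -252.02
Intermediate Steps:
P = -59/2 (P = -5 + (-49/1)/2 = -5 + (-49*1)/2 = -5 + (½)*(-49) = -5 - 49/2 = -59/2 ≈ -29.500)
T = 16129/4 (T = (-34 - 59/2)² = (-127/2)² = 16129/4 ≈ 4032.3)
V(o) = -16 (V(o) = 8*(1*(0 - 2)) = 8*(1*(-2)) = 8*(-2) = -16)
T/V(44) = (16129/4)/(-16) = (16129/4)*(-1/16) = -16129/64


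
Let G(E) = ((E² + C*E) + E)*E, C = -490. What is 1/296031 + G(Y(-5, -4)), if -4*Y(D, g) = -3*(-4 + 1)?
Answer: -47117774051/18945984 ≈ -2487.0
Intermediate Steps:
Y(D, g) = -9/4 (Y(D, g) = -(-3)*(-4 + 1)/4 = -(-3)*(-3)/4 = -¼*9 = -9/4)
G(E) = E*(E² - 489*E) (G(E) = ((E² - 490*E) + E)*E = (E² - 489*E)*E = E*(E² - 489*E))
1/296031 + G(Y(-5, -4)) = 1/296031 + (-9/4)²*(-489 - 9/4) = 1/296031 + (81/16)*(-1965/4) = 1/296031 - 159165/64 = -47117774051/18945984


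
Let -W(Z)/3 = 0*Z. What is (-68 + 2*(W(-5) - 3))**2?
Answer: 5476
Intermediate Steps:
W(Z) = 0 (W(Z) = -0*Z = -3*0 = 0)
(-68 + 2*(W(-5) - 3))**2 = (-68 + 2*(0 - 3))**2 = (-68 + 2*(-3))**2 = (-68 - 6)**2 = (-74)**2 = 5476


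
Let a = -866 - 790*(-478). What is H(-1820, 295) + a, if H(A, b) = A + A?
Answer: 373114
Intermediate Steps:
H(A, b) = 2*A
a = 376754 (a = -866 + 377620 = 376754)
H(-1820, 295) + a = 2*(-1820) + 376754 = -3640 + 376754 = 373114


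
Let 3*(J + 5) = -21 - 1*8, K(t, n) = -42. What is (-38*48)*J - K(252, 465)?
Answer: 26794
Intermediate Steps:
J = -44/3 (J = -5 + (-21 - 1*8)/3 = -5 + (-21 - 8)/3 = -5 + (⅓)*(-29) = -5 - 29/3 = -44/3 ≈ -14.667)
(-38*48)*J - K(252, 465) = -38*48*(-44/3) - 1*(-42) = -1824*(-44/3) + 42 = 26752 + 42 = 26794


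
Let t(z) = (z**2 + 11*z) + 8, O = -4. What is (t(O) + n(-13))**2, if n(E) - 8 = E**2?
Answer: 24649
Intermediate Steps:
t(z) = 8 + z**2 + 11*z
n(E) = 8 + E**2
(t(O) + n(-13))**2 = ((8 + (-4)**2 + 11*(-4)) + (8 + (-13)**2))**2 = ((8 + 16 - 44) + (8 + 169))**2 = (-20 + 177)**2 = 157**2 = 24649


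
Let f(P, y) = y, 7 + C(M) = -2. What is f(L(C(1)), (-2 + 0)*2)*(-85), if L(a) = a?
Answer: 340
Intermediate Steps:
C(M) = -9 (C(M) = -7 - 2 = -9)
f(L(C(1)), (-2 + 0)*2)*(-85) = ((-2 + 0)*2)*(-85) = -2*2*(-85) = -4*(-85) = 340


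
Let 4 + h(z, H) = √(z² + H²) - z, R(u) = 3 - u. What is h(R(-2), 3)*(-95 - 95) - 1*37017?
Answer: -35307 - 190*√34 ≈ -36415.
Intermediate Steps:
h(z, H) = -4 + √(H² + z²) - z (h(z, H) = -4 + (√(z² + H²) - z) = -4 + (√(H² + z²) - z) = -4 + √(H² + z²) - z)
h(R(-2), 3)*(-95 - 95) - 1*37017 = (-4 + √(3² + (3 - 1*(-2))²) - (3 - 1*(-2)))*(-95 - 95) - 1*37017 = (-4 + √(9 + (3 + 2)²) - (3 + 2))*(-190) - 37017 = (-4 + √(9 + 5²) - 1*5)*(-190) - 37017 = (-4 + √(9 + 25) - 5)*(-190) - 37017 = (-4 + √34 - 5)*(-190) - 37017 = (-9 + √34)*(-190) - 37017 = (1710 - 190*√34) - 37017 = -35307 - 190*√34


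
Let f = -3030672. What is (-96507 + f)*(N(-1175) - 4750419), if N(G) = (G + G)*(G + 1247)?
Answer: 15384529224801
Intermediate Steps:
N(G) = 2*G*(1247 + G) (N(G) = (2*G)*(1247 + G) = 2*G*(1247 + G))
(-96507 + f)*(N(-1175) - 4750419) = (-96507 - 3030672)*(2*(-1175)*(1247 - 1175) - 4750419) = -3127179*(2*(-1175)*72 - 4750419) = -3127179*(-169200 - 4750419) = -3127179*(-4919619) = 15384529224801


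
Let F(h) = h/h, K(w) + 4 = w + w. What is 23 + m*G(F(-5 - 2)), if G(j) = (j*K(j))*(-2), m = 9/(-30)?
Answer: 109/5 ≈ 21.800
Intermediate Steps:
K(w) = -4 + 2*w (K(w) = -4 + (w + w) = -4 + 2*w)
F(h) = 1
m = -3/10 (m = 9*(-1/30) = -3/10 ≈ -0.30000)
G(j) = -2*j*(-4 + 2*j) (G(j) = (j*(-4 + 2*j))*(-2) = -2*j*(-4 + 2*j))
23 + m*G(F(-5 - 2)) = 23 - 6*(2 - 1*1)/5 = 23 - 6*(2 - 1)/5 = 23 - 6/5 = 109/5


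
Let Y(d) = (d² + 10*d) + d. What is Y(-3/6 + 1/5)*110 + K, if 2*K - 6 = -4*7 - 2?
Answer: -3651/10 ≈ -365.10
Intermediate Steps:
K = -12 (K = 3 + (-4*7 - 2)/2 = 3 + (-28 - 2)/2 = 3 + (½)*(-30) = 3 - 15 = -12)
Y(d) = d² + 11*d
Y(-3/6 + 1/5)*110 + K = ((-3/6 + 1/5)*(11 + (-3/6 + 1/5)))*110 - 12 = ((-3*⅙ + 1*(⅕))*(11 + (-3*⅙ + 1*(⅕))))*110 - 12 = ((-½ + ⅕)*(11 + (-½ + ⅕)))*110 - 12 = -3*(11 - 3/10)/10*110 - 12 = -3/10*107/10*110 - 12 = -321/100*110 - 12 = -3531/10 - 12 = -3651/10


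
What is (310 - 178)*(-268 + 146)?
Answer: -16104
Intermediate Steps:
(310 - 178)*(-268 + 146) = 132*(-122) = -16104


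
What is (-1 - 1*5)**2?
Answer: 36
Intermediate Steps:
(-1 - 1*5)**2 = (-1 - 5)**2 = (-6)**2 = 36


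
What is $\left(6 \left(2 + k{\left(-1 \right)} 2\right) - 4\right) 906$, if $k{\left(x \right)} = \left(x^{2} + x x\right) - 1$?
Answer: $18120$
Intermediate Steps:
$k{\left(x \right)} = -1 + 2 x^{2}$ ($k{\left(x \right)} = \left(x^{2} + x^{2}\right) - 1 = 2 x^{2} - 1 = -1 + 2 x^{2}$)
$\left(6 \left(2 + k{\left(-1 \right)} 2\right) - 4\right) 906 = \left(6 \left(2 + \left(-1 + 2 \left(-1\right)^{2}\right) 2\right) - 4\right) 906 = \left(6 \left(2 + \left(-1 + 2 \cdot 1\right) 2\right) - 4\right) 906 = \left(6 \left(2 + \left(-1 + 2\right) 2\right) - 4\right) 906 = \left(6 \left(2 + 1 \cdot 2\right) - 4\right) 906 = \left(6 \left(2 + 2\right) - 4\right) 906 = \left(6 \cdot 4 - 4\right) 906 = \left(24 - 4\right) 906 = 20 \cdot 906 = 18120$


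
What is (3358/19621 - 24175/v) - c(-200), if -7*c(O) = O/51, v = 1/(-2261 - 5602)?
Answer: 190215573675433/1000671 ≈ 1.9009e+8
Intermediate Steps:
v = -1/7863 (v = 1/(-7863) = -1/7863 ≈ -0.00012718)
c(O) = -O/357 (c(O) = -O/(7*51) = -O/357)
(3358/19621 - 24175/v) - c(-200) = (3358/19621 - 24175/(-1/7863)) - (-1)*(-200)/357 = (3358*(1/19621) - 24175*(-7863)) - 1*200/357 = (3358/19621 + 190088025) - 200/357 = 3729717141883/19621 - 200/357 = 190215573675433/1000671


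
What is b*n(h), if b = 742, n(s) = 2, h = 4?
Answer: 1484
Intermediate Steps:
b*n(h) = 742*2 = 1484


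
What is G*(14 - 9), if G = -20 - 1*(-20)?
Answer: 0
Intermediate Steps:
G = 0 (G = -20 + 20 = 0)
G*(14 - 9) = 0*(14 - 9) = 0*5 = 0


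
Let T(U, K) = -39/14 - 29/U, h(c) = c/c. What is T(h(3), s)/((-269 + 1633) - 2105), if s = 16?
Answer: 445/10374 ≈ 0.042896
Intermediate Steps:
h(c) = 1
T(U, K) = -39/14 - 29/U (T(U, K) = -39*1/14 - 29/U = -39/14 - 29/U)
T(h(3), s)/((-269 + 1633) - 2105) = (-39/14 - 29/1)/((-269 + 1633) - 2105) = (-39/14 - 29*1)/(1364 - 2105) = (-39/14 - 29)/(-741) = -445/14*(-1/741) = 445/10374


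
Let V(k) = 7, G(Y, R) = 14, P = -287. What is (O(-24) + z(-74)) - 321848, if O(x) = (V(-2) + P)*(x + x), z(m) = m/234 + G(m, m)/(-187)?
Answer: -6747667189/21879 ≈ -3.0841e+5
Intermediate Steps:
z(m) = -14/187 + m/234 (z(m) = m/234 + 14/(-187) = m*(1/234) + 14*(-1/187) = m/234 - 14/187 = -14/187 + m/234)
O(x) = -560*x (O(x) = (7 - 287)*(x + x) = -560*x)
(O(-24) + z(-74)) - 321848 = (-560*(-24) + (-14/187 + (1/234)*(-74))) - 321848 = (13440 + (-14/187 - 37/117)) - 321848 = (13440 - 8557/21879) - 321848 = 294045203/21879 - 321848 = -6747667189/21879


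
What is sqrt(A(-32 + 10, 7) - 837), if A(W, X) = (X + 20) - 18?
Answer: 6*I*sqrt(23) ≈ 28.775*I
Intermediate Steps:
A(W, X) = 2 + X (A(W, X) = (20 + X) - 18 = 2 + X)
sqrt(A(-32 + 10, 7) - 837) = sqrt((2 + 7) - 837) = sqrt(9 - 837) = sqrt(-828) = 6*I*sqrt(23)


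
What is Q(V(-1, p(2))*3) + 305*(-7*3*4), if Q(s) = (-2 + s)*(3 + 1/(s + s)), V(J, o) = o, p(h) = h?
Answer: -76823/3 ≈ -25608.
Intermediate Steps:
Q(s) = (-2 + s)*(3 + 1/(2*s))
Q(V(-1, p(2))*3) + 305*(-7*3*4) = (-11/2 - 1/(2*3) + 3*(2*3)) + 305*(-7*3*4) = (-11/2 - 1/6 + 3*6) + 305*(-21*4) = (-11/2 - 1*⅙ + 18) + 305*(-84) = (-11/2 - ⅙ + 18) - 25620 = 37/3 - 25620 = -76823/3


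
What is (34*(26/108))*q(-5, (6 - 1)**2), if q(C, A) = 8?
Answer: 1768/27 ≈ 65.481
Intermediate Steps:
(34*(26/108))*q(-5, (6 - 1)**2) = (34*(26/108))*8 = (34*(26*(1/108)))*8 = (34*(13/54))*8 = (221/27)*8 = 1768/27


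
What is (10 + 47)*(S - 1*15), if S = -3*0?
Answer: -855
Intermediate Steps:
S = 0
(10 + 47)*(S - 1*15) = (10 + 47)*(0 - 1*15) = 57*(0 - 15) = 57*(-15) = -855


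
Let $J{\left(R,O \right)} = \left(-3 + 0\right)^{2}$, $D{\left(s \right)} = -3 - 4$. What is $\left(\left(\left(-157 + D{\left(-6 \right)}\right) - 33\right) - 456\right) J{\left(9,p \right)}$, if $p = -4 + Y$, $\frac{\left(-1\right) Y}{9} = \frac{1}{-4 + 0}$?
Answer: $-5877$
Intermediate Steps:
$D{\left(s \right)} = -7$ ($D{\left(s \right)} = -3 - 4 = -7$)
$Y = \frac{9}{4}$ ($Y = - \frac{9}{-4 + 0} = - \frac{9}{-4} = \left(-9\right) \left(- \frac{1}{4}\right) = \frac{9}{4} \approx 2.25$)
$p = - \frac{7}{4}$ ($p = -4 + \frac{9}{4} = - \frac{7}{4} \approx -1.75$)
$J{\left(R,O \right)} = 9$ ($J{\left(R,O \right)} = \left(-3\right)^{2} = 9$)
$\left(\left(\left(-157 + D{\left(-6 \right)}\right) - 33\right) - 456\right) J{\left(9,p \right)} = \left(\left(\left(-157 - 7\right) - 33\right) - 456\right) 9 = \left(\left(-164 - 33\right) - 456\right) 9 = \left(-197 - 456\right) 9 = \left(-653\right) 9 = -5877$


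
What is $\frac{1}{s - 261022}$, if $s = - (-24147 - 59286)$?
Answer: $- \frac{1}{177589} \approx -5.631 \cdot 10^{-6}$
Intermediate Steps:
$s = 83433$ ($s = \left(-1\right) \left(-83433\right) = 83433$)
$\frac{1}{s - 261022} = \frac{1}{83433 - 261022} = \frac{1}{-177589} = - \frac{1}{177589}$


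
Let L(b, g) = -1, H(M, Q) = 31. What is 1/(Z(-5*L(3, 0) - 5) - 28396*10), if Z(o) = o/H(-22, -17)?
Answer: -1/283960 ≈ -3.5216e-6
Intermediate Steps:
Z(o) = o/31
1/(Z(-5*L(3, 0) - 5) - 28396*10) = 1/((-5*(-1) - 5)/31 - 28396*10) = 1/((5 - 5)/31 - 283960) = 1/((1/31)*0 - 283960) = 1/(0 - 283960) = 1/(-283960) = -1/283960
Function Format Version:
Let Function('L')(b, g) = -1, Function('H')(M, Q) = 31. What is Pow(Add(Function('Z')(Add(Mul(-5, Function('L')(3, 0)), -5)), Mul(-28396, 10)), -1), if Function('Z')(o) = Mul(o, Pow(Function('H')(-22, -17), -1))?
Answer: Rational(-1, 283960) ≈ -3.5216e-6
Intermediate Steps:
Function('Z')(o) = Mul(Rational(1, 31), o) (Function('Z')(o) = Mul(o, Pow(31, -1)) = Mul(o, Rational(1, 31)) = Mul(Rational(1, 31), o))
Pow(Add(Function('Z')(Add(Mul(-5, Function('L')(3, 0)), -5)), Mul(-28396, 10)), -1) = Pow(Add(Mul(Rational(1, 31), Add(Mul(-5, -1), -5)), Mul(-28396, 10)), -1) = Pow(Add(Mul(Rational(1, 31), Add(5, -5)), -283960), -1) = Pow(Add(Mul(Rational(1, 31), 0), -283960), -1) = Pow(Add(0, -283960), -1) = Pow(-283960, -1) = Rational(-1, 283960)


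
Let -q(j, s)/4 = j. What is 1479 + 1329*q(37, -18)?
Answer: -195213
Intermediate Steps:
q(j, s) = -4*j
1479 + 1329*q(37, -18) = 1479 + 1329*(-4*37) = 1479 + 1329*(-148) = 1479 - 196692 = -195213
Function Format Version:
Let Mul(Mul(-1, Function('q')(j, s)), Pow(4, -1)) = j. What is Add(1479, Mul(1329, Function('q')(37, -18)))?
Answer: -195213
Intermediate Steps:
Function('q')(j, s) = Mul(-4, j)
Add(1479, Mul(1329, Function('q')(37, -18))) = Add(1479, Mul(1329, Mul(-4, 37))) = Add(1479, Mul(1329, -148)) = Add(1479, -196692) = -195213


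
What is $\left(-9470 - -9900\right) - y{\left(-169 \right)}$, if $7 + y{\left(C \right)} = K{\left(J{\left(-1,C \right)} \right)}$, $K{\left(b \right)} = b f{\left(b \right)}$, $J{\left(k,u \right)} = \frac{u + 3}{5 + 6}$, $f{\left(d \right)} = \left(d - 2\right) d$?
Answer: $\frac{5762175}{1331} \approx 4329.2$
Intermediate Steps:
$f{\left(d \right)} = d \left(-2 + d\right)$ ($f{\left(d \right)} = \left(-2 + d\right) d = d \left(-2 + d\right)$)
$J{\left(k,u \right)} = \frac{3}{11} + \frac{u}{11}$ ($J{\left(k,u \right)} = \frac{3 + u}{11} = \left(3 + u\right) \frac{1}{11} = \frac{3}{11} + \frac{u}{11}$)
$K{\left(b \right)} = b^{2} \left(-2 + b\right)$ ($K{\left(b \right)} = b b \left(-2 + b\right) = b^{2} \left(-2 + b\right)$)
$y{\left(C \right)} = -7 + \left(\frac{3}{11} + \frac{C}{11}\right)^{2} \left(- \frac{19}{11} + \frac{C}{11}\right)$ ($y{\left(C \right)} = -7 + \left(\frac{3}{11} + \frac{C}{11}\right)^{2} \left(-2 + \left(\frac{3}{11} + \frac{C}{11}\right)\right) = -7 + \left(\frac{3}{11} + \frac{C}{11}\right)^{2} \left(- \frac{19}{11} + \frac{C}{11}\right)$)
$\left(-9470 - -9900\right) - y{\left(-169 \right)} = \left(-9470 - -9900\right) - \left(-7 + \frac{\left(3 - 169\right)^{2} \left(-19 - 169\right)}{1331}\right) = \left(-9470 + 9900\right) - \left(-7 + \frac{1}{1331} \left(-166\right)^{2} \left(-188\right)\right) = 430 - \left(-7 + \frac{1}{1331} \cdot 27556 \left(-188\right)\right) = 430 - \left(-7 - \frac{5180528}{1331}\right) = 430 - - \frac{5189845}{1331} = 430 + \frac{5189845}{1331} = \frac{5762175}{1331}$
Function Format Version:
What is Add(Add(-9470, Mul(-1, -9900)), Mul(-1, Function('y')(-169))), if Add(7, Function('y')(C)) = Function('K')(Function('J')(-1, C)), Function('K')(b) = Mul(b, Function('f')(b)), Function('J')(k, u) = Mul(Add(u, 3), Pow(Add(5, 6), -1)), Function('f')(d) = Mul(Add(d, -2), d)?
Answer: Rational(5762175, 1331) ≈ 4329.2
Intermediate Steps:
Function('f')(d) = Mul(d, Add(-2, d)) (Function('f')(d) = Mul(Add(-2, d), d) = Mul(d, Add(-2, d)))
Function('J')(k, u) = Add(Rational(3, 11), Mul(Rational(1, 11), u)) (Function('J')(k, u) = Mul(Add(3, u), Pow(11, -1)) = Mul(Add(3, u), Rational(1, 11)) = Add(Rational(3, 11), Mul(Rational(1, 11), u)))
Function('K')(b) = Mul(Pow(b, 2), Add(-2, b)) (Function('K')(b) = Mul(b, Mul(b, Add(-2, b))) = Mul(Pow(b, 2), Add(-2, b)))
Function('y')(C) = Add(-7, Mul(Pow(Add(Rational(3, 11), Mul(Rational(1, 11), C)), 2), Add(Rational(-19, 11), Mul(Rational(1, 11), C)))) (Function('y')(C) = Add(-7, Mul(Pow(Add(Rational(3, 11), Mul(Rational(1, 11), C)), 2), Add(-2, Add(Rational(3, 11), Mul(Rational(1, 11), C))))) = Add(-7, Mul(Pow(Add(Rational(3, 11), Mul(Rational(1, 11), C)), 2), Add(Rational(-19, 11), Mul(Rational(1, 11), C)))))
Add(Add(-9470, Mul(-1, -9900)), Mul(-1, Function('y')(-169))) = Add(Add(-9470, Mul(-1, -9900)), Mul(-1, Add(-7, Mul(Rational(1, 1331), Pow(Add(3, -169), 2), Add(-19, -169))))) = Add(Add(-9470, 9900), Mul(-1, Add(-7, Mul(Rational(1, 1331), Pow(-166, 2), -188)))) = Add(430, Mul(-1, Add(-7, Mul(Rational(1, 1331), 27556, -188)))) = Add(430, Mul(-1, Add(-7, Rational(-5180528, 1331)))) = Add(430, Mul(-1, Rational(-5189845, 1331))) = Add(430, Rational(5189845, 1331)) = Rational(5762175, 1331)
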